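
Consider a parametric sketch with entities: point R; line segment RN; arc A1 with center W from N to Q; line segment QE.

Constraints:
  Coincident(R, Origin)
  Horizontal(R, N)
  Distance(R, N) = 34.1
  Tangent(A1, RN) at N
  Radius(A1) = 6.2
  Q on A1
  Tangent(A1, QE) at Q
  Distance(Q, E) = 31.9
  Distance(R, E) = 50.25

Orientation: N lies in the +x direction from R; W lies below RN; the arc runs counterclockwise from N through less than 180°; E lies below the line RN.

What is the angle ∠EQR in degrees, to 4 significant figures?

111.6°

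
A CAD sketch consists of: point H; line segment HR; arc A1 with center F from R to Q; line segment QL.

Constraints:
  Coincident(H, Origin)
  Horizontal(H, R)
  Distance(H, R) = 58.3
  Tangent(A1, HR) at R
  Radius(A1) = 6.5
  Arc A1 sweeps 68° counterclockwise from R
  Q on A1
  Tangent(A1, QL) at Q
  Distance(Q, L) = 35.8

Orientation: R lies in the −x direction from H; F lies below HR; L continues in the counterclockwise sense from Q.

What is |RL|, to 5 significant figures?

42.024

H is at the origin; HR is horizontal with |HR| = 58.3 and R on the −x side, so R = (-58.300, 0.0000). The tangent condition forces FR to be normal to HR, so F = R + (0, -6.5) = (-58.300, -6.5000). On A1, R sits at bearing 90° from F; a 68° counterclockwise sweep puts Q at bearing 158°, so Q = F + 6.5·(cos 158°, sin 158°) = (-64.327, -4.0651). Since A1 is tangent to QL there, FQ ⟂ QL, so QL runs along (−sin 158°, cos 158°); with |QL| = 35.8, L = (-77.738, -37.258). Then |RL| = |L − R| = 42.024.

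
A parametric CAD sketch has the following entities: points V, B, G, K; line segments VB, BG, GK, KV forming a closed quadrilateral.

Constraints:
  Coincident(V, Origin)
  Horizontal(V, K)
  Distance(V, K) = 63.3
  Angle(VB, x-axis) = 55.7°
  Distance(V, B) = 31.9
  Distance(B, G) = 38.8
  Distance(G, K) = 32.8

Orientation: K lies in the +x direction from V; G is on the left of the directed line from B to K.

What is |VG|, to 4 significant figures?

64.83

Checks: |BG| = 38.80 ✓; |GK| = 32.80 ✓.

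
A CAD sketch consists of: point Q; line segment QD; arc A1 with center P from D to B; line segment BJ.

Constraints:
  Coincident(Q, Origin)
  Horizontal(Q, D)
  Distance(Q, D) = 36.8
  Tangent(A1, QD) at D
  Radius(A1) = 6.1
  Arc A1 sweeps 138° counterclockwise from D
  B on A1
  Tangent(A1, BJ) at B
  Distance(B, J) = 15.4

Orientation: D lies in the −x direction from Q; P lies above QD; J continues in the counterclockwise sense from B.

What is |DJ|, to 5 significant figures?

22.195

Q is at the origin; Q and D share the same y with |QD| = 36.8 and D on the −x side, so D = (-36.800, 0.0000). A1 meets QD tangentially, so PD is at right angles to QD, so P = D + (0, 6.1) = (-36.800, 6.1000). On A1, D sits at bearing -90° from P; a 138° counterclockwise sweep puts B at bearing 48°, so B = P + 6.1·(cos 48°, sin 48°) = (-32.718, 10.633). A1 meets BJ tangentially, so PB is at right angles to BJ, so BJ runs along (−sin 48°, cos 48°); with |BJ| = 15.4, J = (-44.163, 20.938). Then |DJ| = |J − D| = 22.195.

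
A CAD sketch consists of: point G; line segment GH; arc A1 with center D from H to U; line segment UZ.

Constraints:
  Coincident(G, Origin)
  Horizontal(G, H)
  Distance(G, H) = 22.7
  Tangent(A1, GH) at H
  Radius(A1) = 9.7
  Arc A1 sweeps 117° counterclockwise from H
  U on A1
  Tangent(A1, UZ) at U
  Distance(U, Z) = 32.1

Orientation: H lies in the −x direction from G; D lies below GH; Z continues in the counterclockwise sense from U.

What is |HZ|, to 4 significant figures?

43.11

G is at the origin; GH is horizontal with |GH| = 22.7 and H on the −x side, so H = (-22.70, 0.000). The tangent condition forces DH to be normal to GH, so D = H + (0, -9.7) = (-22.70, -9.700). On A1, H sits at bearing 90° from D; a 117° counterclockwise sweep puts U at bearing 207°, so U = D + 9.7·(cos 207°, sin 207°) = (-31.34, -14.10). A1 meets UZ tangentially, so DU is at right angles to UZ, so UZ runs along (−sin 207°, cos 207°); with |UZ| = 32.1, Z = (-16.77, -42.71). Then |HZ| = |Z − H| = 43.11.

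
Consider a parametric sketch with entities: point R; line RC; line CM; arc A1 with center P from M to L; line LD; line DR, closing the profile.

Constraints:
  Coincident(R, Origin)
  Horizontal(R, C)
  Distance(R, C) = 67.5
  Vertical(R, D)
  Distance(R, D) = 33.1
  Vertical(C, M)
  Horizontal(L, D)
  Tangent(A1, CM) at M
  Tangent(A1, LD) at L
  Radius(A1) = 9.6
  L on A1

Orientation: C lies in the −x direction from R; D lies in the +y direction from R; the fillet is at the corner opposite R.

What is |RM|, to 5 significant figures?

71.474

The virtual corner opposite R is at (-67.500, 33.100). A1 meets CM tangentially, so PM is at right angles to CM and A1 meets LD tangentially, so PL is at right angles to LD, with radius 9.6, so the center P sits 9.6 in from both sides at P = (-57.900, 23.500). That places the tangent points at M = (-67.500, 23.500) on CM and L = (-57.900, 33.100) on LD. Then |RM| = |M − R| = 71.474.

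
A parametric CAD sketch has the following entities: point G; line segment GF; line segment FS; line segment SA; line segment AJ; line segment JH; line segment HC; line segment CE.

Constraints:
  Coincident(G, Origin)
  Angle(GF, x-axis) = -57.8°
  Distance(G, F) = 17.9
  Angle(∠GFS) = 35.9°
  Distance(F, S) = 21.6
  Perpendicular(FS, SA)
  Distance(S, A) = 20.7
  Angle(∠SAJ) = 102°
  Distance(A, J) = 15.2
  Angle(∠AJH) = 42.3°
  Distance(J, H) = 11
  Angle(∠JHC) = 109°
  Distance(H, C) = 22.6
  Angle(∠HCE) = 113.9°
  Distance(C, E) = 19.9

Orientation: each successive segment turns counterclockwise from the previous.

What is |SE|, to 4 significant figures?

44.05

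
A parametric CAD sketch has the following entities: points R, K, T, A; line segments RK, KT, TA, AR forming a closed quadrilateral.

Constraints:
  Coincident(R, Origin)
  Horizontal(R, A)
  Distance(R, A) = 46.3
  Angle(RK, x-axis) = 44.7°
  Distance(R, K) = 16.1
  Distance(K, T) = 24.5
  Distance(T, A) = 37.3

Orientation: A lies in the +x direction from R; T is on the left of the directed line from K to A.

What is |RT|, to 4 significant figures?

40.47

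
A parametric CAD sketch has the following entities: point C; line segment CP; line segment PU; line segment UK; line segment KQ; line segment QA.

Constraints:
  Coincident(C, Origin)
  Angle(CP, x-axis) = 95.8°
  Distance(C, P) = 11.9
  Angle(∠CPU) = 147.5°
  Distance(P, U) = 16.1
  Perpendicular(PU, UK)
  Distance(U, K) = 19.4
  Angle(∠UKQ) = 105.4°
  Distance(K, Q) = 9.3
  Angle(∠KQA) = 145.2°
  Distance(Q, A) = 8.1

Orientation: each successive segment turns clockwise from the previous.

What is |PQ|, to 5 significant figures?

23.004

C is at the origin; CP runs at 95.8° with length 11.9, so P = (-1.2026, 11.839). ∠CPU = 147.5° gives PU at 63.300° from the x-axis; with |PU| = 16.1, U = (6.0315, 26.222). PU ⟂ UK, so UK runs at -26.700°; with |UK| = 19.4, K = (23.363, 17.506). ∠UKQ = 105.4° gives KQ at -101.30° from the x-axis; with |KQ| = 9.3, Q = (21.541, 8.3859). Then |PQ| = |Q − P| = 23.004.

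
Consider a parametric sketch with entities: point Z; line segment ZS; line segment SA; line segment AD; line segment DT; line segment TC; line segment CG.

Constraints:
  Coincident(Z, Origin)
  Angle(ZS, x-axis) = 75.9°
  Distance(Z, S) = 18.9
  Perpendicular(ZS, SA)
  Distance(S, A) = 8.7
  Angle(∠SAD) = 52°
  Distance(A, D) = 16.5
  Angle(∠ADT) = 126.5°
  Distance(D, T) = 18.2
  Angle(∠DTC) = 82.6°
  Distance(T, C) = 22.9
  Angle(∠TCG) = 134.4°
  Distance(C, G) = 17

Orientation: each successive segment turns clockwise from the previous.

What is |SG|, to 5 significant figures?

20.099

∠DTC = 82.6° gives TC at 67.000° from the x-axis; with |TC| = 22.9, C = (-8.5595, 32.049). ∠TCG = 134.4° gives CG at 21.400° from the x-axis; with |CG| = 17.0, G = (7.2685, 38.252). Then |SG| = |G − S| = 20.099.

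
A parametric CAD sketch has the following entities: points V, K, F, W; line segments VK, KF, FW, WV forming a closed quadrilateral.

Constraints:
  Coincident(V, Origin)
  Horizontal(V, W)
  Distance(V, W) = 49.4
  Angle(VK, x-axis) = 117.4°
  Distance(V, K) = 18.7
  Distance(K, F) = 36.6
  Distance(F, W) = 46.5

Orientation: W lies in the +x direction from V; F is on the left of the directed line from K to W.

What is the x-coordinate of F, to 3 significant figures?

21.6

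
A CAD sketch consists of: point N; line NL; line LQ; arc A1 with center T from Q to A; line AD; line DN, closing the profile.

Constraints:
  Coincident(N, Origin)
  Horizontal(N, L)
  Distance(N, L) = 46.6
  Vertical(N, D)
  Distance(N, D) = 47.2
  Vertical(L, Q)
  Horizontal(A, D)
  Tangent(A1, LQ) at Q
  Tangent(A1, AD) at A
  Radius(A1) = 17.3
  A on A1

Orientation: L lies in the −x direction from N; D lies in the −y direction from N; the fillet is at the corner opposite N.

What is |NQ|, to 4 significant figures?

55.37

N is at the origin; NL is horizontal with |NL| = 46.6 and L on the −x side, so L = (-46.60, 0.000). ND is vertical with |ND| = 47.2 and D on the −y side, so D = (0.000, -47.20). The virtual corner opposite N is at (-46.60, -47.20). The tangent condition forces TQ to be normal to LQ and since A1 is tangent to AD there, TA ⟂ AD, with radius 17.3, so the center T sits 17.3 in from both sides at T = (-29.30, -29.90). That places the tangent points at Q = (-46.60, -29.90) on LQ and A = (-29.30, -47.20) on AD. Then |NQ| = |Q − N| = 55.37.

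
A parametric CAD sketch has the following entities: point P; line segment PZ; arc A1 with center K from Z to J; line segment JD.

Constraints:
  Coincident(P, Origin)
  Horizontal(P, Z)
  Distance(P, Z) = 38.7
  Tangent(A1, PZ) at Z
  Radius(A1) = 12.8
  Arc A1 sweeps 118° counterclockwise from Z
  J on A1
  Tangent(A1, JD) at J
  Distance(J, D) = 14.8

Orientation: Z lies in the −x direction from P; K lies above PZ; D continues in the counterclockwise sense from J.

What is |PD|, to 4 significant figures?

46.86

P is at the origin; PZ is horizontal with |PZ| = 38.7 and Z on the −x side, so Z = (-38.70, 0.000). Tangency of A1 to PZ means the radius KZ is perpendicular to PZ, so K = Z + (0, 12.8) = (-38.70, 12.80). On A1, Z sits at bearing -90° from K; a 118° counterclockwise sweep puts J at bearing 28°, so J = K + 12.8·(cos 28°, sin 28°) = (-27.40, 18.81). A1 meets JD tangentially, so KJ is at right angles to JD, so JD runs along (−sin 28°, cos 28°); with |JD| = 14.8, D = (-34.35, 31.88). Then |PD| = |D − P| = 46.86.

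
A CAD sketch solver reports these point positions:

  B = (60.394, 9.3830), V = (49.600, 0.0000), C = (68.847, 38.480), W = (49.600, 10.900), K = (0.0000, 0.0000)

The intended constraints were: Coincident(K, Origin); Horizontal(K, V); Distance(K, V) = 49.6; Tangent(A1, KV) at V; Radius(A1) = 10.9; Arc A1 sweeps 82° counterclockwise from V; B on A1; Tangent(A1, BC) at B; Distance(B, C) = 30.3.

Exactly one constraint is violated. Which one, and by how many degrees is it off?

Tangent(A1, BC) at B — off by 8.20°.

K = (0.00, 0.00) ✓; K.y = 0.00, V.y = 0.00 ✓; |KV| = 49.60 ✓; ∠(WV, VK) = 90.00° ✓; |WV| = 10.90 ✓; bearing(W→B) − bearing(W→V) = 82.00° ✓; |WB| = 10.90 ✓; ∠(WB, BC) = 98.20° ✗; |BC| = 30.30 ✓.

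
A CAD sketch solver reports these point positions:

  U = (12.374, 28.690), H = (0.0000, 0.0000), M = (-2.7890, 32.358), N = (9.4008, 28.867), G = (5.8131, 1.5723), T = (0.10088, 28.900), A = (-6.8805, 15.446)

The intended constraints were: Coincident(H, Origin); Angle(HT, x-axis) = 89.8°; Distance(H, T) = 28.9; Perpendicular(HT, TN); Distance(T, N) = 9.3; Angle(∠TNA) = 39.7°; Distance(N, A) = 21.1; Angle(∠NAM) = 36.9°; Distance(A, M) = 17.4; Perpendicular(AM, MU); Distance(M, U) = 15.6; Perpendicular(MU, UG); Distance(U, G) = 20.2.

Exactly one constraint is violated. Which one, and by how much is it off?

Distance(U, G) = 20.2 — off by 7.70.

H = (0.00, 0.00) ✓; HT at 89.80° ✓; |HT| = 28.90 ✓; ∠(HT, TN) = 90.00° ✓; |TN| = 9.300 ✓; ∠TNA = 39.70° ✓; |NA| = 21.10 ✓; ∠NAM = 36.90° ✓; |AM| = 17.40 ✓; ∠(AM, MU) = 90.00° ✓; |MU| = 15.60 ✓; ∠(MU, UG) = 90.00° ✓; |UG| = 27.90 ✗.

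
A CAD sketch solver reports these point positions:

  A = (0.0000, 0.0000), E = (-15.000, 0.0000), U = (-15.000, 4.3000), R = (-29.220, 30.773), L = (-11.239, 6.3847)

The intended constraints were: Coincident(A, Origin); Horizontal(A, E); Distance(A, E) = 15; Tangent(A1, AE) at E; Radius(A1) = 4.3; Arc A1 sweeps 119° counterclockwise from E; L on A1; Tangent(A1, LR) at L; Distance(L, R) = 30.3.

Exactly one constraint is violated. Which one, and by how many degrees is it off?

Tangent(A1, LR) at L — off by 7.40°.

A = (0.00, 0.00) ✓; A.y = 0.00, E.y = 0.00 ✓; |AE| = 15.00 ✓; ∠(UE, EA) = 90.00° ✓; |UE| = 4.300 ✓; bearing(U→L) − bearing(U→E) = 119.0° ✓; |UL| = 4.300 ✓; ∠(UL, LR) = 82.60° ✗; |LR| = 30.30 ✓.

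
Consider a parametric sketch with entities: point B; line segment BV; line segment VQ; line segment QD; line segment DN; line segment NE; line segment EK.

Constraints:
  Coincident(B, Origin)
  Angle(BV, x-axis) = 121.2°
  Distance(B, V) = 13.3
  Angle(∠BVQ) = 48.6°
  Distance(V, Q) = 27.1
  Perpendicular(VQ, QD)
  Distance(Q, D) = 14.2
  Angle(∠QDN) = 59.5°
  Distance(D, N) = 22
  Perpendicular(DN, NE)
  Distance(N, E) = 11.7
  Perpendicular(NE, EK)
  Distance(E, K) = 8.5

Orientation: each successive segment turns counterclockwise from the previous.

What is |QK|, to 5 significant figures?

6.3157

DN is perpendicular to NE, so NE runs at -166.90°; with |NE| = 11.7, E = (-17.825, 0.045703). The perpendicularity gives EK at right angles to NE, so EK runs at -76.900°; with |EK| = 8.5, K = (-15.899, -8.2331). Then |QK| = |K − Q| = 6.3157.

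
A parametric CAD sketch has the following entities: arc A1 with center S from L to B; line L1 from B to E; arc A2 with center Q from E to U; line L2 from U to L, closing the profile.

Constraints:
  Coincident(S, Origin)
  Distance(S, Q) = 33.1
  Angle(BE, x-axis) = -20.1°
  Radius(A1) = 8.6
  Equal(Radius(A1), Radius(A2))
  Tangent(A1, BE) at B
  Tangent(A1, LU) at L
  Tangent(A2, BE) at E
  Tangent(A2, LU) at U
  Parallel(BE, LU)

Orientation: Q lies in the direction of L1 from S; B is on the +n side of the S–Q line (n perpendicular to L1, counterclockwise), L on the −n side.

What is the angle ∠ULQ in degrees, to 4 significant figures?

14.56°

The slot axis is L1's direction at -20.1°, so u = (cos -20.1°, sin -20.1°) = (0.9391, -0.3437) and n = (−sin -20.1°, cos -20.1°) = (0.3437, 0.9391). S is at the origin and Q lies 33.1 along u from S, so Q = 33.1·u = (31.08, -11.38). Tangency of A1 to both parallel lines with radius 8.6 puts B and L at S ± 8.6·n: B = (2.955, 8.076), L = (-2.955, -8.076). Equal radii place E and U the same way about Q: E = Q + 8.6·n = (34.04, -3.299), U = Q − 8.6·n = (28.13, -19.45). Then cos ∠ULQ = LU·LQ / (|LU||LQ|), giving 14.56°.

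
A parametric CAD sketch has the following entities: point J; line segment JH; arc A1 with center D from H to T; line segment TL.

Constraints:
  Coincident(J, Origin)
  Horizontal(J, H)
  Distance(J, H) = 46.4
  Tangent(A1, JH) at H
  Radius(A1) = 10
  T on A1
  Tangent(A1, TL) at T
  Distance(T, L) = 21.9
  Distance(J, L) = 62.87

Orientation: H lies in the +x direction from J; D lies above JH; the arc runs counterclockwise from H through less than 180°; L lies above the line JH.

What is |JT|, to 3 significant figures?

57.4

J is at the origin; JH is horizontal with |JH| = 46.4 and H on the +x side, so H = (46.4, 0.00). The tangent condition forces DH to be normal to JH, so D = H + (0, 10) = (46.4, 10.0). Since DT ⟂ TL (tangency), |DL| = √(10.0² + 21.9²) = 24.1 regardless of where T sits on A1. So L lies on both circle(J, 62.87) and circle(D, 24.1); the above-JH intersection is L = (53.5, 33.0). T is the foot of the tangent from L: T = (56.3, 11.3).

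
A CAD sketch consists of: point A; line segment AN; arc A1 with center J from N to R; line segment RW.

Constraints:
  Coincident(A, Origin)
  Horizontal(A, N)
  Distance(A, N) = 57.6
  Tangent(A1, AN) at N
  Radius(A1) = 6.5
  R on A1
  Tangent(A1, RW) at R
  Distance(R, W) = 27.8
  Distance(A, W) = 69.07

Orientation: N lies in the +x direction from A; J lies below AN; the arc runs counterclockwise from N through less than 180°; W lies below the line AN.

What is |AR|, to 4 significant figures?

52.07

Checks: |JN| = 6.500 ✓; |JR| = 6.500 ✓; ∠(JR, RW) = 90.00° ✓; |RW| = 27.80 ✓; |AW| = 69.07 ✓.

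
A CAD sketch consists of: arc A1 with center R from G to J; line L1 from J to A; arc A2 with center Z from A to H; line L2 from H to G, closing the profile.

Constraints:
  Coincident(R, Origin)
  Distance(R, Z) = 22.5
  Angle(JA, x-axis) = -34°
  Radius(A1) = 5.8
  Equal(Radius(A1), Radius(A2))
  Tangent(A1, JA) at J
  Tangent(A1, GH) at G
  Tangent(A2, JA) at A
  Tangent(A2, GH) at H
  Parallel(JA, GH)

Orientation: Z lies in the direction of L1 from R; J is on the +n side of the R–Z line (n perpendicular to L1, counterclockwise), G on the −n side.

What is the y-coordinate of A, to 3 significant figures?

-7.77

The slot axis is L1's direction at -34.0°, so u = (cos -34.0°, sin -34.0°) = (0.829, -0.559) and n = (−sin -34.0°, cos -34.0°) = (0.559, 0.829). R is at the origin and Z lies 22.5 along u from R, so Z = 22.5·u = (18.7, -12.6). Tangency of A1 to both parallel lines with radius 5.8 puts J and G at R ± 5.8·n: J = (3.24, 4.81), G = (-3.24, -4.81). Equal radii place A and H the same way about Z: A = Z + 5.8·n = (21.9, -7.77), H = Z − 5.8·n = (15.4, -17.4). So A.y = -7.77.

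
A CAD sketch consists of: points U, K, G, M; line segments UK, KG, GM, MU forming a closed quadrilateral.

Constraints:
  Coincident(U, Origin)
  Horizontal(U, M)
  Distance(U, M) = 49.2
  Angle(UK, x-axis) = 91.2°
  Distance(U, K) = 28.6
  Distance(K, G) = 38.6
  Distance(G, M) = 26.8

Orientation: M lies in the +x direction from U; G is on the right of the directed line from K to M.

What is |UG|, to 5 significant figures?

22.622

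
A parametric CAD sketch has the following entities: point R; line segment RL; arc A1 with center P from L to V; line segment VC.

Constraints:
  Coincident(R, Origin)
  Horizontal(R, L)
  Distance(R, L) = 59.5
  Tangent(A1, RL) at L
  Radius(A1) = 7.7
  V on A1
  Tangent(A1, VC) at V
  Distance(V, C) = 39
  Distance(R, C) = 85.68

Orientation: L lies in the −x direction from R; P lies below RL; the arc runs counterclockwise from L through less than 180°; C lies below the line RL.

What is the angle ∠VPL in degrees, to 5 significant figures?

81.601°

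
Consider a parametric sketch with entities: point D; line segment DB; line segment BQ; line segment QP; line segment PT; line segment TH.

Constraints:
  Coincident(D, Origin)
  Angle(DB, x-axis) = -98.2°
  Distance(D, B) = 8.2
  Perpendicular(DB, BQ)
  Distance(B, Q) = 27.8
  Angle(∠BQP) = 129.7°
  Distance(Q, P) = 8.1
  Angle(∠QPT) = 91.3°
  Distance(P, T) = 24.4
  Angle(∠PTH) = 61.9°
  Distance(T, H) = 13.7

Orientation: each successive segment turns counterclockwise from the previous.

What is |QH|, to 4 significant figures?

18.56

∠QPT = 91.3° gives PT at 130.8° from the x-axis; with |PT| = 24.4, T = (16.41, 11.82). ∠PTH = 61.9° gives TH at -111.1° from the x-axis; with |TH| = 13.7, H = (11.48, -0.9616). Then |QH| = |H − Q| = 18.56.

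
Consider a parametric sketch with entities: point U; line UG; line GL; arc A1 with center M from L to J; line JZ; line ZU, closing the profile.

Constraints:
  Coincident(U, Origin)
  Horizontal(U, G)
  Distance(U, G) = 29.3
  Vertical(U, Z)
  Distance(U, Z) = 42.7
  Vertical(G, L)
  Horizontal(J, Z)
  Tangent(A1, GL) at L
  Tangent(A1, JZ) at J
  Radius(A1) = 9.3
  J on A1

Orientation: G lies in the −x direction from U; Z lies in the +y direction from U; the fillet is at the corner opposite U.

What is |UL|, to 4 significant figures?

44.43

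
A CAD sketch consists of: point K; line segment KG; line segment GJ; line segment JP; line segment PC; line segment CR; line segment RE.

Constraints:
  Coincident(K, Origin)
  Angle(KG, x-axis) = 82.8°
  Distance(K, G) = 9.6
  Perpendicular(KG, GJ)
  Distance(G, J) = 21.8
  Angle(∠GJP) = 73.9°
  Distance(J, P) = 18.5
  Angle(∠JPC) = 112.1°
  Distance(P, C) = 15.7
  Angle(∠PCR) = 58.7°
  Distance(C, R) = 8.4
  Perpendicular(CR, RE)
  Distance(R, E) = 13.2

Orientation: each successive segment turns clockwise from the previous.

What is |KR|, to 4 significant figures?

5.149

K is at the origin; KG runs at 82.8° with length 9.6, so G = (1.203, 9.524). The perpendicularity gives GJ at right angles to KG, so GJ runs at -7.200°; with |GJ| = 21.8, J = (22.83, 6.792). ∠GJP = 73.9° gives JP at -113.3° from the x-axis; with |JP| = 18.5, P = (15.51, -10.20). ∠JPC = 112.1° gives PC at 178.8° from the x-axis; with |PC| = 15.7, C = (-0.1828, -9.870). ∠PCR = 58.7° gives CR at 57.50° from the x-axis; with |CR| = 8.4, R = (4.330, -2.786). Then |KR| = |R − K| = 5.149.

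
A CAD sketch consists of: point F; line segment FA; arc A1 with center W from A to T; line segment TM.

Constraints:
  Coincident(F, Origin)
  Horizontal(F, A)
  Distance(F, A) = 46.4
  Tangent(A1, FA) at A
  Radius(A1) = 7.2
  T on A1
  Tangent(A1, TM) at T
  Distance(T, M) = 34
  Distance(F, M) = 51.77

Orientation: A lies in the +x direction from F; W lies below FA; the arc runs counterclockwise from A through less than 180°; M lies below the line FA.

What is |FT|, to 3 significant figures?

39.8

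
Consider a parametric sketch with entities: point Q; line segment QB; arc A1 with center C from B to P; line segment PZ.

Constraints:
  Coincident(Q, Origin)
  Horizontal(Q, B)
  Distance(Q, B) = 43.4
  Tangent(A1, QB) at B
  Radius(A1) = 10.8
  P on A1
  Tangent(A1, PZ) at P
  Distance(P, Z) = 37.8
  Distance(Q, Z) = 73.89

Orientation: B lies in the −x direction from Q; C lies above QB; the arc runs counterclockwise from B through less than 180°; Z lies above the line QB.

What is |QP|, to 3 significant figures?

38.5

Checks: |CP| = 10.80 ✓; ∠(CP, PZ) = 90.00° ✓; |PZ| = 37.80 ✓; |QZ| = 73.89 ✓.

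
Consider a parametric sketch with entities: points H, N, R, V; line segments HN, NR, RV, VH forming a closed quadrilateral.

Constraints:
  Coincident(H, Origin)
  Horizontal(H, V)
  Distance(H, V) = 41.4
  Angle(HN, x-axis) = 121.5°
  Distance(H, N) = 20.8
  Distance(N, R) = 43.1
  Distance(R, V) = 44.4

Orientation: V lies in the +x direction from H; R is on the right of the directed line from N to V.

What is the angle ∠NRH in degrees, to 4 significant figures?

10.92°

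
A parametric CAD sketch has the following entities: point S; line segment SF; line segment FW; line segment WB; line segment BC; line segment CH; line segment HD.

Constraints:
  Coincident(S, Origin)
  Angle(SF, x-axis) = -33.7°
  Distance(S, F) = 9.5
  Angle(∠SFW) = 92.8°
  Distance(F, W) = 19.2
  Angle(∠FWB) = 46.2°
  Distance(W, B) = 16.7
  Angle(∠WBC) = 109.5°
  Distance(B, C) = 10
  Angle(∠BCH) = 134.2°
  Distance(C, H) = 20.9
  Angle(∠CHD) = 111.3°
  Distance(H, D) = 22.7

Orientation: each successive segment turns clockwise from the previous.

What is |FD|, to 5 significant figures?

27.986

S is at the origin; SF runs at -33.7° with length 9.5, so F = (7.9036, -5.2710). ∠SFW = 92.8° gives FW at -120.90° from the x-axis; with |FW| = 19.2, W = (-1.9564, -21.746). ∠FWB = 46.2° gives WB at 105.30° from the x-axis; with |WB| = 16.7, B = (-6.3631, -5.6378). ∠WBC = 109.5° gives BC at 34.800° from the x-axis; with |BC| = 10.0, C = (1.8484, 0.069376). ∠BCH = 134.2° gives CH at -11.000° from the x-axis; with |CH| = 20.9, H = (22.364, -3.9185). ∠CHD = 111.3° gives HD at -79.700° from the x-axis; with |HD| = 22.7, D = (26.423, -26.253). Then |FD| = |D − F| = 27.986.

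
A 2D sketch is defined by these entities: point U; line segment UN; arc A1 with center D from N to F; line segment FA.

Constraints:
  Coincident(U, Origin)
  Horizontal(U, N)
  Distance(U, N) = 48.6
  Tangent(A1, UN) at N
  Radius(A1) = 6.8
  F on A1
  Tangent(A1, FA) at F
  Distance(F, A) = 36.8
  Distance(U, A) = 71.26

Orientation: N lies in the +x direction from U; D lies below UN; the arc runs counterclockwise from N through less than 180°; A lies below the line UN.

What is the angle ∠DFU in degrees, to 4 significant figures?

144.7°

U is at the origin; U and N share the same y with |UN| = 48.6 and N on the +x side, so N = (48.60, 0.000). The tangent condition forces DN to be normal to UN, so D = N + (0, -6.8) = (48.60, -6.800). Since DF ⟂ FA (tangency), |DA| = √(6.8² + 36.8²) = 37.42 regardless of where F sits on A1. So A lies on both circle(U, 71.26) and circle(D, 37.42); the below-UN intersection is A = (56.54, -43.37). F is the foot of the tangent from A: F = (42.33, -9.427).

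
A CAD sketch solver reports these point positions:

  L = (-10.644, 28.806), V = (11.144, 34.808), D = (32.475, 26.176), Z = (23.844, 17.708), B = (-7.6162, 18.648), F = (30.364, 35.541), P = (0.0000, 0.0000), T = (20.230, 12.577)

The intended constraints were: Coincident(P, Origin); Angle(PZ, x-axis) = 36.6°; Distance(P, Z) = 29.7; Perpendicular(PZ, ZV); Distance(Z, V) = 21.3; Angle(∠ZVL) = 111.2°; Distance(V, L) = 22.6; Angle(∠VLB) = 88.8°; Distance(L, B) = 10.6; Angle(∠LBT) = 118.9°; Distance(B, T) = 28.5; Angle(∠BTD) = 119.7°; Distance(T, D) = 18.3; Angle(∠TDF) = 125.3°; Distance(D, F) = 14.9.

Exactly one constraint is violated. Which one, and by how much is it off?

Distance(D, F) = 14.9 — off by 5.30.

P = (0.00, 0.00) ✓; PZ at 36.60° ✓; |PZ| = 29.70 ✓; ∠(PZ, ZV) = 90.00° ✓; |ZV| = 21.30 ✓; ∠ZVL = 111.2° ✓; |VL| = 22.60 ✓; ∠VLB = 88.80° ✓; |LB| = 10.60 ✓; ∠LBT = 118.9° ✓; |BT| = 28.50 ✓; ∠BTD = 119.7° ✓; |TD| = 18.30 ✓; ∠TDF = 125.3° ✓; |DF| = 9.600 ✗.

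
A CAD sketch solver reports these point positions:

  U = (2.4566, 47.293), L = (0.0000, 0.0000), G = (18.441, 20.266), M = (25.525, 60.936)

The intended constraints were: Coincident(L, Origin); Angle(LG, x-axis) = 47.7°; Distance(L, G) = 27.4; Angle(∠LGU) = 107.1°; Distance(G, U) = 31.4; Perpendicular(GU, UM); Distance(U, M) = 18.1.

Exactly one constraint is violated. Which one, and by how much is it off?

Distance(U, M) = 18.1 — off by 8.70.

L = (0.00, 0.00) ✓; LG at 47.70° ✓; |LG| = 27.40 ✓; ∠LGU = 107.1° ✓; |GU| = 31.40 ✓; ∠(GU, UM) = 90.00° ✓; |UM| = 26.80 ✗.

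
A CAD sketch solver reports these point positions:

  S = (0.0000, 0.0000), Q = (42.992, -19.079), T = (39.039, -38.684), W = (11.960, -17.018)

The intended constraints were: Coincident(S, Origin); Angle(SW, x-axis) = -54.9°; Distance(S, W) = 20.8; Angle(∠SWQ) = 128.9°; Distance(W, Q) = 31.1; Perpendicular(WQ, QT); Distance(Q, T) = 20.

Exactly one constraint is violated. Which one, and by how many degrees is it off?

Perpendicular(WQ, QT) — off by 7.60°.

S = (0.00, 0.00) ✓; SW at -54.90° ✓; |SW| = 20.80 ✓; ∠SWQ = 128.9° ✓; |WQ| = 31.10 ✓; ∠(WQ, QT) = 97.60° ✗; |QT| = 20.00 ✓.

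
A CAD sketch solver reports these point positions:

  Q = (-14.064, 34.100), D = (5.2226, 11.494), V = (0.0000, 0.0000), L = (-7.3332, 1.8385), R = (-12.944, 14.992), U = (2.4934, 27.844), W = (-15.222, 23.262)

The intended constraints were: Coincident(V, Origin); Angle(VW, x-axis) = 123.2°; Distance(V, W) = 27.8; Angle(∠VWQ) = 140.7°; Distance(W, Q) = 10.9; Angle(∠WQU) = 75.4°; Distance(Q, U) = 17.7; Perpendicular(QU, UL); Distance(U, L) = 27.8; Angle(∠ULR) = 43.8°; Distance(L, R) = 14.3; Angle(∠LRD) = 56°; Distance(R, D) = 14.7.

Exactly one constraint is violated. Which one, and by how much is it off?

Distance(R, D) = 14.7 — off by 3.80.

V = (0.00, 0.00) ✓; VW at 123.2° ✓; |VW| = 27.80 ✓; ∠VWQ = 140.7° ✓; |WQ| = 10.90 ✓; ∠WQU = 75.40° ✓; |QU| = 17.70 ✓; ∠(QU, UL) = 90.00° ✓; |UL| = 27.80 ✓; ∠ULR = 43.80° ✓; |LR| = 14.30 ✓; ∠LRD = 56.00° ✓; |RD| = 18.50 ✗.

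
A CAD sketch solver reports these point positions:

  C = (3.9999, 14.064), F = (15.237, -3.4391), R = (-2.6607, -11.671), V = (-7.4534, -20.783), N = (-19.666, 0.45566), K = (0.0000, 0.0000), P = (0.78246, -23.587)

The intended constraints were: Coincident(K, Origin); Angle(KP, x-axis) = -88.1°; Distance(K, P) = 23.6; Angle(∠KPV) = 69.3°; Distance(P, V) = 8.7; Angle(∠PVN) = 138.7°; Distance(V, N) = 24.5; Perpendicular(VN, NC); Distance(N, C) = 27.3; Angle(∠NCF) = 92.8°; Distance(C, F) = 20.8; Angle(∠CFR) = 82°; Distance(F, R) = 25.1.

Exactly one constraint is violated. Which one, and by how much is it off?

Distance(F, R) = 25.1 — off by 5.40.

K = (0.00, 0.00) ✓; KP at -88.10° ✓; |KP| = 23.60 ✓; ∠KPV = 69.30° ✓; |PV| = 8.700 ✓; ∠PVN = 138.7° ✓; |VN| = 24.50 ✓; ∠(VN, NC) = 90.00° ✓; |NC| = 27.30 ✓; ∠NCF = 92.80° ✓; |CF| = 20.80 ✓; ∠CFR = 82.00° ✓; |FR| = 19.70 ✗.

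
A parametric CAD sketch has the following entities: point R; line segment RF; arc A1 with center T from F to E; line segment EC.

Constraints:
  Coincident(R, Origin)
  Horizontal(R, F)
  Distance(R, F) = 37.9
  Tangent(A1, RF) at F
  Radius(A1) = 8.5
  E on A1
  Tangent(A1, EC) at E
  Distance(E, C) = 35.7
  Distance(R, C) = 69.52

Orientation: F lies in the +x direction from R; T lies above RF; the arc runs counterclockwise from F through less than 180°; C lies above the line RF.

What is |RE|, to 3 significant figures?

46.4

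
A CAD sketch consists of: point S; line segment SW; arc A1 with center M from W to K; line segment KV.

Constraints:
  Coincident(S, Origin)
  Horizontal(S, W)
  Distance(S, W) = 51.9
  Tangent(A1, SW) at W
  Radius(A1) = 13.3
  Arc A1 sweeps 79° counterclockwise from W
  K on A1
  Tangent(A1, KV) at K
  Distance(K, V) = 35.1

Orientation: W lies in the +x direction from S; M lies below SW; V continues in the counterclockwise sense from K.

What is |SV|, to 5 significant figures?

55.480

On A1, W sits at bearing 90° from M; a 79° counterclockwise sweep puts K at bearing 169°, so K = M + 13.3·(cos 169°, sin 169°) = (38.844, -10.762). A1 meets KV tangentially, so MK is at right angles to KV, so KV runs along (−sin 169°, cos 169°); with |KV| = 35.1, V = (32.147, -45.217). Then |SV| = |V − S| = 55.480.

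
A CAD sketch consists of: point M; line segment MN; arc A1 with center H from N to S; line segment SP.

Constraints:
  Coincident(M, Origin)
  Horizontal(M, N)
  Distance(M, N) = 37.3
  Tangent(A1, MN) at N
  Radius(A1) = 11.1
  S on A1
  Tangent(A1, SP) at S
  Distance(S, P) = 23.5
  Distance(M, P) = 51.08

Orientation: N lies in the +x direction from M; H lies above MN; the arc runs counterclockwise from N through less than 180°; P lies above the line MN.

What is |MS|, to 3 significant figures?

49.8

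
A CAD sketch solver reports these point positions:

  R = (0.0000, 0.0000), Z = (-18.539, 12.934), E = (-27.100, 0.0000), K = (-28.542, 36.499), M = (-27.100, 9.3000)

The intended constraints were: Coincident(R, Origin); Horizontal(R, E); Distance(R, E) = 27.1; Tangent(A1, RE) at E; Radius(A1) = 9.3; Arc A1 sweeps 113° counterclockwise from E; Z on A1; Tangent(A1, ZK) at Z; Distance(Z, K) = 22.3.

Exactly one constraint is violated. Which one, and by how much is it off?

Distance(Z, K) = 22.3 — off by 3.30.

R = (0.00, 0.00) ✓; R.y = 0.00, E.y = 0.00 ✓; |RE| = 27.10 ✓; ∠(ME, ER) = 90.00° ✓; |ME| = 9.300 ✓; bearing(M→Z) − bearing(M→E) = 113.0° ✓; |MZ| = 9.300 ✓; ∠(MZ, ZK) = 90.00° ✓; |ZK| = 25.60 ✗.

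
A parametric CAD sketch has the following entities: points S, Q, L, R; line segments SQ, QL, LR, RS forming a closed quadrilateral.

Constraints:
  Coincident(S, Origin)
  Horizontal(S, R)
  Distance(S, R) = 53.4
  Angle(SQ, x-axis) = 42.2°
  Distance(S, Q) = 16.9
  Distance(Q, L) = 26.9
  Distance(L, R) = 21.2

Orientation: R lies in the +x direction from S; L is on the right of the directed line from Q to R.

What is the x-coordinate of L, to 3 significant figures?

33.1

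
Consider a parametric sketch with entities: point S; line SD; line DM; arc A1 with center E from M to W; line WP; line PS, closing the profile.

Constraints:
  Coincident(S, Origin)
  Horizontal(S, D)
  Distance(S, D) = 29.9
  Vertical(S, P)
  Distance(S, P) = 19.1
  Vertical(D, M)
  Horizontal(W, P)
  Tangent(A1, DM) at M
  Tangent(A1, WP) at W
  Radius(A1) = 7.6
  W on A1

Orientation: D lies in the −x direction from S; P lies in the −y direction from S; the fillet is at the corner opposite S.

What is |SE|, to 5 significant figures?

25.091

S and P share the same x with |SP| = 19.1 and P on the −y side, so P = (0.0000, -19.100). The virtual corner opposite S is at (-29.900, -19.100). Since A1 is tangent to DM there, EM ⟂ DM and A1 meets WP tangentially, so EW is at right angles to WP, with radius 7.6, so the center E sits 7.6 in from both sides at E = (-22.300, -11.500). Then |SE| = |E − S| = 25.091.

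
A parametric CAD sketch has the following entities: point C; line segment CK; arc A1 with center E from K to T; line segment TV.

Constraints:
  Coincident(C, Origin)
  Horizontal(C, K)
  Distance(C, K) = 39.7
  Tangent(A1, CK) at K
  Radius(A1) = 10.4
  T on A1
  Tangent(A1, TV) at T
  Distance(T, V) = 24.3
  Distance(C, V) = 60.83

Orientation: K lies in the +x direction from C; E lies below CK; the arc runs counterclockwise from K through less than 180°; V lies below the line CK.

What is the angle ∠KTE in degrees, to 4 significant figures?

22.06°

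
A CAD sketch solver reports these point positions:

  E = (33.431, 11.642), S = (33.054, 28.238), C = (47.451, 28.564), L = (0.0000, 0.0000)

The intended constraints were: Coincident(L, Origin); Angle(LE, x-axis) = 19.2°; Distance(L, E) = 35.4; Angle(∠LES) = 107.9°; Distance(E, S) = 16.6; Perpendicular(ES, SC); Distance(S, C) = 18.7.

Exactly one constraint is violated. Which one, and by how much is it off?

Distance(S, C) = 18.7 — off by 4.30.

L = (0.00, 0.00) ✓; LE at 19.20° ✓; |LE| = 35.40 ✓; ∠LES = 107.9° ✓; |ES| = 16.60 ✓; ∠(ES, SC) = 90.00° ✓; |SC| = 14.40 ✗.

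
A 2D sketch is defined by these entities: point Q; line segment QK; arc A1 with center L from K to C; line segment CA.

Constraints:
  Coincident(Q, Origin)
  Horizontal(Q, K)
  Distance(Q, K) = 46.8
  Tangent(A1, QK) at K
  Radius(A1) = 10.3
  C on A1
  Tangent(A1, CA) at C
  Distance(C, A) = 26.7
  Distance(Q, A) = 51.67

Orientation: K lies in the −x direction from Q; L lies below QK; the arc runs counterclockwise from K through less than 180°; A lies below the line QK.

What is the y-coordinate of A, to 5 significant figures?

-36.879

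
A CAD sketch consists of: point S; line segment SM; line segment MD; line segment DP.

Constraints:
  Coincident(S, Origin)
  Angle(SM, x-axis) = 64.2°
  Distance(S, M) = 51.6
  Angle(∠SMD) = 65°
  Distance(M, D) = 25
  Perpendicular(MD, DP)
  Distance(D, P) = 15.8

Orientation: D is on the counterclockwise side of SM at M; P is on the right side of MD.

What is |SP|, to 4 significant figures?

62.65

∠SMD = 65.0°, so MD runs at 64.2° + (180° − 65.0°) = 179.2° from the x-axis; with |MD| = 25.0, D = M + 25.0·(cos 179.2°, sin 179.2°) = (-2.540, 46.81). MD is perpendicular to DP; with |DP| = 15.8 on the right of MD, P = D + 15.8·(0.01396, 0.9999) = (-2.319, 62.60). Then |SP| = |P − S| = 62.65.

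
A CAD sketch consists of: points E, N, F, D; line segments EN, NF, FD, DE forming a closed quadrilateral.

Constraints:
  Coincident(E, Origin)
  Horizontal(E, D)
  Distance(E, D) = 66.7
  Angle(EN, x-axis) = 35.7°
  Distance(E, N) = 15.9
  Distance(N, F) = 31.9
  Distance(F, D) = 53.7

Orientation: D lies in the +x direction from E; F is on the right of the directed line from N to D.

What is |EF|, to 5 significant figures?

28.501

Checks: |NF| = 31.90 ✓; |FD| = 53.70 ✓.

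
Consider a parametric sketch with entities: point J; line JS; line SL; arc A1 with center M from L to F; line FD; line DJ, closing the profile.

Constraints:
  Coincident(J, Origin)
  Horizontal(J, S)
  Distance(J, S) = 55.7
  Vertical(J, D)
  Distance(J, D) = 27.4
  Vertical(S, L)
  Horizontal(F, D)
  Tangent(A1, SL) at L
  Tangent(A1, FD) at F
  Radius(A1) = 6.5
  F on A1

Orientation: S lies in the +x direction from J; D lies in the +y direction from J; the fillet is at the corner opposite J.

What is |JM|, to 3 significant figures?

53.5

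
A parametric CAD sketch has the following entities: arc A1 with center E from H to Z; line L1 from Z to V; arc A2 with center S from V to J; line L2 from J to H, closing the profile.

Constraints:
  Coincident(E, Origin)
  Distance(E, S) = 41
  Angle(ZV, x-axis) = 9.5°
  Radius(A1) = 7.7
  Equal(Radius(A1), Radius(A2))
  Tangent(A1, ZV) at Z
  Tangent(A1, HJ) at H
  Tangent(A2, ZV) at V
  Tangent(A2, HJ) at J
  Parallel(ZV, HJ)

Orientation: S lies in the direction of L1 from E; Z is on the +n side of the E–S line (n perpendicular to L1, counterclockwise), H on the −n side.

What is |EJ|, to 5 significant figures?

41.717

The slot axis is L1's direction at 9.5°, so u = (cos 9.5°, sin 9.5°) = (0.98629, 0.16505) and n = (−sin 9.5°, cos 9.5°) = (-0.16505, 0.98629). E is at the origin and S lies 41.0 along u from E, so S = 41.0·u = (40.438, 6.7670). Tangency of A1 to both parallel lines with radius 7.7 puts Z and H at E ± 7.7·n: Z = (-1.2709, 7.5944), H = (1.2709, -7.5944). Equal radii place V and J the same way about S: V = S + 7.7·n = (39.167, 14.361), J = S − 7.7·n = (41.709, -0.82745). Then |EJ| = |J − E| = 41.717.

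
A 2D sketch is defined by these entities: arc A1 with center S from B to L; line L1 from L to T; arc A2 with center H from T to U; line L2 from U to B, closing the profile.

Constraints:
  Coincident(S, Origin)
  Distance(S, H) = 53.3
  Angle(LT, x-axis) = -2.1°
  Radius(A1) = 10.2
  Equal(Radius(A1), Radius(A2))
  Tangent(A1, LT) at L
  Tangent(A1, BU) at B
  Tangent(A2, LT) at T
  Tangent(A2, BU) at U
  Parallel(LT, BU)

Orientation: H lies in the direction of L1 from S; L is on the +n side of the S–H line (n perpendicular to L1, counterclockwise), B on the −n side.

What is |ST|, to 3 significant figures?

54.3

Tangency of A1 to both parallel lines with radius 10.2 puts L and B at S ± 10.2·n: L = (0.374, 10.2), B = (-0.374, -10.2). Equal radii place T and U the same way about H: T = H + 10.2·n = (53.6, 8.24), U = H − 10.2·n = (52.9, -12.1). Then |ST| = |T − S| = 54.3.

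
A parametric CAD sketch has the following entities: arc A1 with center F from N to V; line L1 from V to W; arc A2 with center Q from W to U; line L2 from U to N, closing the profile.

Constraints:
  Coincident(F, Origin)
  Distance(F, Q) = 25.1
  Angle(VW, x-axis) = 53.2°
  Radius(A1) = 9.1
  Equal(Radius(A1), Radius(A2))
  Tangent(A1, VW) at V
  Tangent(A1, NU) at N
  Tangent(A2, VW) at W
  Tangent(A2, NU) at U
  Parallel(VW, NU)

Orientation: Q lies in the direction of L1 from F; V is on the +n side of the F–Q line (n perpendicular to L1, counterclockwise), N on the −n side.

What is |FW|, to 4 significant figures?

26.70

The slot axis is L1's direction at 53.2°, so u = (cos 53.2°, sin 53.2°) = (0.5990, 0.8007) and n = (−sin 53.2°, cos 53.2°) = (-0.8007, 0.5990). F is at the origin and Q lies 25.1 along u from F, so Q = 25.1·u = (15.04, 20.10). Tangency of A1 to both parallel lines with radius 9.1 puts V and N at F ± 9.1·n: V = (-7.287, 5.451), N = (7.287, -5.451). Equal radii place W and U the same way about Q: W = Q + 9.1·n = (7.749, 25.55), U = Q − 9.1·n = (22.32, 14.65). Then |FW| = |W − F| = 26.70.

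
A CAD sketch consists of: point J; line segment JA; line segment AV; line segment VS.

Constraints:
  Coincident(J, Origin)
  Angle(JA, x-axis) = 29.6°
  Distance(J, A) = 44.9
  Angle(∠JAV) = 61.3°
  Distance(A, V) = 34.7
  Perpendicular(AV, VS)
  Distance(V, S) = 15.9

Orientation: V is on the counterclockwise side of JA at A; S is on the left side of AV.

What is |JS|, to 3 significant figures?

26.9

∠JAV = 61.3°, so AV runs at 29.6° + (180° − 61.3°) = 148° from the x-axis; with |AV| = 34.7, V = A + 34.7·(cos 148°, sin 148°) = (9.52, 40.4). AV is perpendicular to VS; with |VS| = 15.9 on the left of AV, S = V + 15.9·(-0.525, -0.851) = (1.16, 26.9). Then |JS| = |S − J| = 26.9.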